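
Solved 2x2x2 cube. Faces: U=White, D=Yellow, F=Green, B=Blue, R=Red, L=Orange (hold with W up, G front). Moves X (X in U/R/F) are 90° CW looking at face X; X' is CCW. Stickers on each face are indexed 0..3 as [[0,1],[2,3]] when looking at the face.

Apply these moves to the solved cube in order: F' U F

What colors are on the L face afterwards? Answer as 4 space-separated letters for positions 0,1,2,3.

Answer: G O O O

Derivation:
After move 1 (F'): F=GGGG U=WWRR R=YRYR D=OOYY L=OWOW
After move 2 (U): U=RWRW F=YRGG R=BBYR B=OWBB L=GGOW
After move 3 (F): F=GYGR U=RWWG R=RBWR D=YBYY L=GOOO
Query: L face = GOOO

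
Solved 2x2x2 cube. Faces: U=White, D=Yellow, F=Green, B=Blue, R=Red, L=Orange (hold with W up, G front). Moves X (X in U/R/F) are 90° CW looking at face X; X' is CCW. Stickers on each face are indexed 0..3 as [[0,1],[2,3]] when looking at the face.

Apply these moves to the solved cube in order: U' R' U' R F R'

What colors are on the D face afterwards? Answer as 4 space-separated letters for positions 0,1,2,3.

Answer: R B Y O

Derivation:
After move 1 (U'): U=WWWW F=OOGG R=GGRR B=RRBB L=BBOO
After move 2 (R'): R=GRGR U=WBWR F=OWGW D=YOYG B=YRYB
After move 3 (U'): U=BRWW F=BBGW R=OWGR B=GRYB L=YROO
After move 4 (R): R=GORW U=BBWW F=BOGG D=YYYG B=WRRB
After move 5 (F): F=GBGO U=BBOR R=WOWW D=RGYG L=YYOY
After move 6 (R'): R=OWWW U=BROW F=GBGR D=RBYO B=GRGB
Query: D face = RBYO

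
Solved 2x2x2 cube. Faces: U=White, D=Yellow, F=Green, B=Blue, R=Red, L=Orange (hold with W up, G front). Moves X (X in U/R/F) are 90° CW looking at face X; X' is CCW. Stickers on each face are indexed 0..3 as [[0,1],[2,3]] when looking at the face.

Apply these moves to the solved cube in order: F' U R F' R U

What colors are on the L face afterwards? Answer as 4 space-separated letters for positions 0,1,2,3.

Answer: O W O R

Derivation:
After move 1 (F'): F=GGGG U=WWRR R=YRYR D=OOYY L=OWOW
After move 2 (U): U=RWRW F=YRGG R=BBYR B=OWBB L=GGOW
After move 3 (R): R=YBRB U=RRRG F=YOGY D=OBYO B=WWWB
After move 4 (F'): F=OYYG U=RRYR R=BBOB D=GWYO L=GGOR
After move 5 (R): R=OBBB U=RYYG F=OWYO D=GWYW B=RWRB
After move 6 (U): U=YRGY F=OBYO R=RWBB B=GGRB L=OWOR
Query: L face = OWOR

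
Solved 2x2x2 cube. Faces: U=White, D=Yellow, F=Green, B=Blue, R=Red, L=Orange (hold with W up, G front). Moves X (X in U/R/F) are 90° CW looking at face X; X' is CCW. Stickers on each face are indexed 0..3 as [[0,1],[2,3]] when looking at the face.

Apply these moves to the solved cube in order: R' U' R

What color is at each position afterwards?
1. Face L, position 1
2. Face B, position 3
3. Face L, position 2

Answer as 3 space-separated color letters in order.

After move 1 (R'): R=RRRR U=WBWB F=GWGW D=YGYG B=YBYB
After move 2 (U'): U=BBWW F=OOGW R=GWRR B=RRYB L=YBOO
After move 3 (R): R=RGRW U=BOWW F=OGGG D=YYYR B=WRBB
Query 1: L[1] = B
Query 2: B[3] = B
Query 3: L[2] = O

Answer: B B O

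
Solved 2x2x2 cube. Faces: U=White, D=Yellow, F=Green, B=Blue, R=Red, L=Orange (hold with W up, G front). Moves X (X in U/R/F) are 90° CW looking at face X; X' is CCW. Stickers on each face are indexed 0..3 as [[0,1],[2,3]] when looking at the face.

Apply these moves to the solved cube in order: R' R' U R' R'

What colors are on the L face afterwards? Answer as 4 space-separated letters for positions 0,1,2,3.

Answer: G B O O

Derivation:
After move 1 (R'): R=RRRR U=WBWB F=GWGW D=YGYG B=YBYB
After move 2 (R'): R=RRRR U=WYWY F=GBGB D=YWYW B=GBGB
After move 3 (U): U=WWYY F=RRGB R=GBRR B=OOGB L=GBOO
After move 4 (R'): R=BRGR U=WGYO F=RWGY D=YRYB B=WOWB
After move 5 (R'): R=RRBG U=WWYW F=RGGO D=YWYY B=BORB
Query: L face = GBOO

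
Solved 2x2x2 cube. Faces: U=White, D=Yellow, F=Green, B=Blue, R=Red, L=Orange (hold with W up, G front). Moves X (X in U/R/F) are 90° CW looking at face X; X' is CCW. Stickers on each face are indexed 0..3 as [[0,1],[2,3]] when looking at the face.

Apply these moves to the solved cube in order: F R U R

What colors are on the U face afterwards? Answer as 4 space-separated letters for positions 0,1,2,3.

After move 1 (F): F=GGGG U=WWOO R=WRWR D=RRYY L=OYOY
After move 2 (R): R=WWRR U=WGOG F=GRGY D=RBYB B=OBWB
After move 3 (U): U=OWGG F=WWGY R=OBRR B=OYWB L=GROY
After move 4 (R): R=RORB U=OWGY F=WBGB D=RWYO B=GYWB
Query: U face = OWGY

Answer: O W G Y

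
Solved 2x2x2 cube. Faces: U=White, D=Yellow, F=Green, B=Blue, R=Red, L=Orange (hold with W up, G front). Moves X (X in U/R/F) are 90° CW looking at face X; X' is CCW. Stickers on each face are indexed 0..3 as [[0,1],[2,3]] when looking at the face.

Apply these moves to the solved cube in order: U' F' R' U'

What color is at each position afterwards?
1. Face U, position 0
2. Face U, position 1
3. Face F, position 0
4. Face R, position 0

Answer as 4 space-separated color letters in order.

Answer: B R B O

Derivation:
After move 1 (U'): U=WWWW F=OOGG R=GGRR B=RRBB L=BBOO
After move 2 (F'): F=OGOG U=WWGR R=YGYR D=BOYY L=BWOW
After move 3 (R'): R=GRYY U=WBGR F=OWOR D=BGYG B=YROB
After move 4 (U'): U=BRWG F=BWOR R=OWYY B=GROB L=YROW
Query 1: U[0] = B
Query 2: U[1] = R
Query 3: F[0] = B
Query 4: R[0] = O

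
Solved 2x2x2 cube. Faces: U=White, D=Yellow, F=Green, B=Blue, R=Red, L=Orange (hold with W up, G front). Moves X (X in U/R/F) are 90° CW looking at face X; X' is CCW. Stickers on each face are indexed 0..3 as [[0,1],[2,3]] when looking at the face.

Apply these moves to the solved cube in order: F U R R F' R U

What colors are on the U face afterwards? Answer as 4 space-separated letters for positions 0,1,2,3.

Answer: R O G O

Derivation:
After move 1 (F): F=GGGG U=WWOO R=WRWR D=RRYY L=OYOY
After move 2 (U): U=OWOW F=WRGG R=BBWR B=OYBB L=GGOY
After move 3 (R): R=WBRB U=OROG F=WRGY D=RBYO B=WYWB
After move 4 (R): R=RWBB U=OROY F=WBGO D=RWYW B=GYRB
After move 5 (F'): F=BOWG U=ORRB R=WWRB D=GYYW L=GYOO
After move 6 (R): R=RWBW U=OORG F=BYWW D=GRYG B=BYRB
After move 7 (U): U=ROGO F=RWWW R=BYBW B=GYRB L=BYOO
Query: U face = ROGO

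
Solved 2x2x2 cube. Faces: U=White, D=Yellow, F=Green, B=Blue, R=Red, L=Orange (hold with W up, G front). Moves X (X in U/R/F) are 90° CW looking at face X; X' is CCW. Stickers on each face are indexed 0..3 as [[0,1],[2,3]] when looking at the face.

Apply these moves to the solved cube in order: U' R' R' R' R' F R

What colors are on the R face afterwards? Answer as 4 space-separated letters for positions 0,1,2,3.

Answer: W W R G

Derivation:
After move 1 (U'): U=WWWW F=OOGG R=GGRR B=RRBB L=BBOO
After move 2 (R'): R=GRGR U=WBWR F=OWGW D=YOYG B=YRYB
After move 3 (R'): R=RRGG U=WYWY F=OBGR D=YWYW B=GROB
After move 4 (R'): R=RGRG U=WOWG F=OYGY D=YBYR B=WRWB
After move 5 (R'): R=GGRR U=WWWW F=OOGG D=YYYY B=RRBB
After move 6 (F): F=GOGO U=WWOB R=WGWR D=RGYY L=BYOY
After move 7 (R): R=WWRG U=WOOO F=GGGY D=RBYR B=BRWB
Query: R face = WWRG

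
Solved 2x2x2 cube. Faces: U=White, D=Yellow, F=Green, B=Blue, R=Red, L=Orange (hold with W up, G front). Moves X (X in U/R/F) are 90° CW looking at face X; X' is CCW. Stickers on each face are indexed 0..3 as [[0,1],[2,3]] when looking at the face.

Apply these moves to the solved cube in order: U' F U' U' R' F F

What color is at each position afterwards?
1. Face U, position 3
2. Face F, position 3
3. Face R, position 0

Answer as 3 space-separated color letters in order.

After move 1 (U'): U=WWWW F=OOGG R=GGRR B=RRBB L=BBOO
After move 2 (F): F=GOGO U=WWOB R=WGWR D=RGYY L=BYOY
After move 3 (U'): U=WBWO F=BYGO R=GOWR B=WGBB L=RROY
After move 4 (U'): U=BOWW F=RRGO R=BYWR B=GOBB L=WGOY
After move 5 (R'): R=YRBW U=BBWG F=ROGW D=RRYO B=YOGB
After move 6 (F): F=GRWO U=BBYG R=WRGW D=BYYO L=WROR
After move 7 (F): F=WGOR U=BBRR R=YRGW D=GWYO L=WBOY
Query 1: U[3] = R
Query 2: F[3] = R
Query 3: R[0] = Y

Answer: R R Y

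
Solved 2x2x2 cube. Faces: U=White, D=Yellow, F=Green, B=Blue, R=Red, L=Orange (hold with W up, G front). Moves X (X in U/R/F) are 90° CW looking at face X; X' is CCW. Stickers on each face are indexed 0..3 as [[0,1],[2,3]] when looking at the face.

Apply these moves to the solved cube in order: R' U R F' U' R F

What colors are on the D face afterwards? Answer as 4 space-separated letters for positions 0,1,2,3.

After move 1 (R'): R=RRRR U=WBWB F=GWGW D=YGYG B=YBYB
After move 2 (U): U=WWBB F=RRGW R=YBRR B=OOYB L=GWOO
After move 3 (R): R=RYRB U=WRBW F=RGGG D=YYYO B=BOWB
After move 4 (F'): F=GGRG U=WRRR R=YYYB D=WOYO L=GWOB
After move 5 (U'): U=RRWR F=GWRG R=GGYB B=YYWB L=BOOB
After move 6 (R): R=YGBG U=RWWG F=GORO D=WWYY B=RYRB
After move 7 (F): F=RGOO U=RWBO R=WGGG D=BYYY L=BWOW
Query: D face = BYYY

Answer: B Y Y Y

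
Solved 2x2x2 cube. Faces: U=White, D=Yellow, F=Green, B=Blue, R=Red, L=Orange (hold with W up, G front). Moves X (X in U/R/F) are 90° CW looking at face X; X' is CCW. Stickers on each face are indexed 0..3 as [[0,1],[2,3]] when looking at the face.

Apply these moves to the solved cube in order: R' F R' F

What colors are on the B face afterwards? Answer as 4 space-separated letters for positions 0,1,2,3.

Answer: G B R B

Derivation:
After move 1 (R'): R=RRRR U=WBWB F=GWGW D=YGYG B=YBYB
After move 2 (F): F=GGWW U=WBOO R=WRBR D=RRYG L=OYOG
After move 3 (R'): R=RRWB U=WYOY F=GBWO D=RGYW B=GBRB
After move 4 (F): F=WGOB U=WYGY R=ORYB D=WRYW L=OROG
Query: B face = GBRB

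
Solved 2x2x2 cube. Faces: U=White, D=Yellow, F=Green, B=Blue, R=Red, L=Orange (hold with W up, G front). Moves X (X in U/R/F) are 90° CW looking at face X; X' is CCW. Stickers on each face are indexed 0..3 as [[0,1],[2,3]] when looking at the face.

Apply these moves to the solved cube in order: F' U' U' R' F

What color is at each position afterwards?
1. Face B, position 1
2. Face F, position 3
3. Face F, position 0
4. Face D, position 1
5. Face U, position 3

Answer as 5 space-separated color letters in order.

After move 1 (F'): F=GGGG U=WWRR R=YRYR D=OOYY L=OWOW
After move 2 (U'): U=WRWR F=OWGG R=GGYR B=YRBB L=BBOW
After move 3 (U'): U=RRWW F=BBGG R=OWYR B=GGBB L=YROW
After move 4 (R'): R=WROY U=RBWG F=BRGW D=OBYG B=YGOB
After move 5 (F): F=GBWR U=RBWR R=WRGY D=OWYG L=YOOB
Query 1: B[1] = G
Query 2: F[3] = R
Query 3: F[0] = G
Query 4: D[1] = W
Query 5: U[3] = R

Answer: G R G W R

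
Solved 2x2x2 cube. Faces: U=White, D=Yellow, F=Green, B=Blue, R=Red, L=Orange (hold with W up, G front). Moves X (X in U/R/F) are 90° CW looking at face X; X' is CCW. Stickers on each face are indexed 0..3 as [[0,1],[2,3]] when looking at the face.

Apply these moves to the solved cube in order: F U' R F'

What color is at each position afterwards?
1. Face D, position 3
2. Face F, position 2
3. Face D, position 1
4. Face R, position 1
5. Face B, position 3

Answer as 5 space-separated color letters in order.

After move 1 (F): F=GGGG U=WWOO R=WRWR D=RRYY L=OYOY
After move 2 (U'): U=WOWO F=OYGG R=GGWR B=WRBB L=BBOY
After move 3 (R): R=WGRG U=WYWG F=ORGY D=RBYW B=OROB
After move 4 (F'): F=RYOG U=WYWR R=BGRG D=BYYW L=BGOW
Query 1: D[3] = W
Query 2: F[2] = O
Query 3: D[1] = Y
Query 4: R[1] = G
Query 5: B[3] = B

Answer: W O Y G B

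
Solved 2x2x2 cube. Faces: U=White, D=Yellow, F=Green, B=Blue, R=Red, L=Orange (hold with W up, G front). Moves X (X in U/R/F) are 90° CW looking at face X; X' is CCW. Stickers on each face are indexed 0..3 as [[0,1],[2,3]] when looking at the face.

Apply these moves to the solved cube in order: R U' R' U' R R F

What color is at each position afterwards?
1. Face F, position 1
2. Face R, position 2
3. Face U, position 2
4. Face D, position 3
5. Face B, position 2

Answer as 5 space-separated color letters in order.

Answer: W Y O W B

Derivation:
After move 1 (R): R=RRRR U=WGWG F=GYGY D=YBYB B=WBWB
After move 2 (U'): U=GGWW F=OOGY R=GYRR B=RRWB L=WBOO
After move 3 (R'): R=YRGR U=GWWR F=OGGW D=YOYY B=BRBB
After move 4 (U'): U=WRGW F=WBGW R=OGGR B=YRBB L=BROO
After move 5 (R): R=GORG U=WBGW F=WOGY D=YBYY B=WRRB
After move 6 (R): R=RGGO U=WOGY F=WBGY D=YRYW B=WRBB
After move 7 (F): F=GWYB U=WOOR R=GGYO D=GRYW L=BYOR
Query 1: F[1] = W
Query 2: R[2] = Y
Query 3: U[2] = O
Query 4: D[3] = W
Query 5: B[2] = B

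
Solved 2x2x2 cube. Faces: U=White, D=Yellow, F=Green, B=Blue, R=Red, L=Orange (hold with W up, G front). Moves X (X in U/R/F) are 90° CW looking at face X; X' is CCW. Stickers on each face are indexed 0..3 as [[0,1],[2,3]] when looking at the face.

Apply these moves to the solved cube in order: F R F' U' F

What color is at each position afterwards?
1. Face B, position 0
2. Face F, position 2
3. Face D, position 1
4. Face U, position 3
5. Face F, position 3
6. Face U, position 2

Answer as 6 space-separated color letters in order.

Answer: B G R B G O

Derivation:
After move 1 (F): F=GGGG U=WWOO R=WRWR D=RRYY L=OYOY
After move 2 (R): R=WWRR U=WGOG F=GRGY D=RBYB B=OBWB
After move 3 (F'): F=RYGG U=WGWR R=BWRR D=YYYB L=OGOO
After move 4 (U'): U=GRWW F=OGGG R=RYRR B=BWWB L=OBOO
After move 5 (F): F=GOGG U=GROB R=WYWR D=RRYB L=OYOY
Query 1: B[0] = B
Query 2: F[2] = G
Query 3: D[1] = R
Query 4: U[3] = B
Query 5: F[3] = G
Query 6: U[2] = O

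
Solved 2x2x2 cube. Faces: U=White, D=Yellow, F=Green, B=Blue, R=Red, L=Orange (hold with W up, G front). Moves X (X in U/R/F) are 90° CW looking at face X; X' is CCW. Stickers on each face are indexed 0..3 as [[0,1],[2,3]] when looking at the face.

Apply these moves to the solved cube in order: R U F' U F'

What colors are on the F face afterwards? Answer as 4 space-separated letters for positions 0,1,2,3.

After move 1 (R): R=RRRR U=WGWG F=GYGY D=YBYB B=WBWB
After move 2 (U): U=WWGG F=RRGY R=WBRR B=OOWB L=GYOO
After move 3 (F'): F=RYRG U=WWWR R=BBYR D=YOYB L=GGOG
After move 4 (U): U=WWRW F=BBRG R=OOYR B=GGWB L=RYOG
After move 5 (F'): F=BGBR U=WWOY R=OOYR D=YGYB L=RWOR
Query: F face = BGBR

Answer: B G B R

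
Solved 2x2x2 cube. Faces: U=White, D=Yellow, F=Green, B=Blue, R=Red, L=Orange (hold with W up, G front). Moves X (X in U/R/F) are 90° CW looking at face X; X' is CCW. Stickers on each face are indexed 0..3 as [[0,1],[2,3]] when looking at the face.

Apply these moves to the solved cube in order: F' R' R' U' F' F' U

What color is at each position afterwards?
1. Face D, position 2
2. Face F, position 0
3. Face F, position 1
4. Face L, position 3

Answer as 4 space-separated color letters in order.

Answer: Y W B G

Derivation:
After move 1 (F'): F=GGGG U=WWRR R=YRYR D=OOYY L=OWOW
After move 2 (R'): R=RRYY U=WBRB F=GWGR D=OGYG B=YBOB
After move 3 (R'): R=RYRY U=WORY F=GBGB D=OWYR B=GBGB
After move 4 (U'): U=OYWR F=OWGB R=GBRY B=RYGB L=GBOW
After move 5 (F'): F=WBOG U=OYGR R=WBOY D=BWYR L=GROW
After move 6 (F'): F=BGWO U=OYWO R=WBBY D=RWYR L=GROG
After move 7 (U): U=WOOY F=WBWO R=RYBY B=GRGB L=BGOG
Query 1: D[2] = Y
Query 2: F[0] = W
Query 3: F[1] = B
Query 4: L[3] = G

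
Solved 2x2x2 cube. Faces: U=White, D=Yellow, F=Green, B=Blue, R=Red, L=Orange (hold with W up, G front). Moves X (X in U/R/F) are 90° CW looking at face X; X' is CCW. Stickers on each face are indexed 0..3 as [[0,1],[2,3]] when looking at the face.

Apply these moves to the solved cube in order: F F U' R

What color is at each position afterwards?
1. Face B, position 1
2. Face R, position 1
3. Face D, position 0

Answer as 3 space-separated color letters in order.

Answer: R G W

Derivation:
After move 1 (F): F=GGGG U=WWOO R=WRWR D=RRYY L=OYOY
After move 2 (F): F=GGGG U=WWYY R=OROR D=WWYY L=OROR
After move 3 (U'): U=WYWY F=ORGG R=GGOR B=ORBB L=BBOR
After move 4 (R): R=OGRG U=WRWG F=OWGY D=WBYO B=YRYB
Query 1: B[1] = R
Query 2: R[1] = G
Query 3: D[0] = W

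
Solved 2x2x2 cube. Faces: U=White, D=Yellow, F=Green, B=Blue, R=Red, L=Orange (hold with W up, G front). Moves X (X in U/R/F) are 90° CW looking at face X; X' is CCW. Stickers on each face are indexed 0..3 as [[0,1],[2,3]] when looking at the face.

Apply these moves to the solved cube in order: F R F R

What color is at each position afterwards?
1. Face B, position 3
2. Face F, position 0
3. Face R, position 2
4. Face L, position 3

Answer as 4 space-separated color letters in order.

After move 1 (F): F=GGGG U=WWOO R=WRWR D=RRYY L=OYOY
After move 2 (R): R=WWRR U=WGOG F=GRGY D=RBYB B=OBWB
After move 3 (F): F=GGYR U=WGYY R=OWGR D=RWYB L=OROB
After move 4 (R): R=GORW U=WGYR F=GWYB D=RWYO B=YBGB
Query 1: B[3] = B
Query 2: F[0] = G
Query 3: R[2] = R
Query 4: L[3] = B

Answer: B G R B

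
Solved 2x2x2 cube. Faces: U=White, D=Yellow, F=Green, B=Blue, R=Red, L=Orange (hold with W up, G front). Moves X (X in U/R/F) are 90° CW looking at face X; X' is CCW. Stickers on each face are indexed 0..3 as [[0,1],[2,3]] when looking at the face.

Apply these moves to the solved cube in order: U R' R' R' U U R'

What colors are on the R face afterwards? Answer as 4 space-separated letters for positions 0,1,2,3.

After move 1 (U): U=WWWW F=RRGG R=BBRR B=OOBB L=GGOO
After move 2 (R'): R=BRBR U=WBWO F=RWGW D=YRYG B=YOYB
After move 3 (R'): R=RRBB U=WYWY F=RBGO D=YWYW B=GORB
After move 4 (R'): R=RBRB U=WRWG F=RYGY D=YBYO B=WOWB
After move 5 (U): U=WWGR F=RBGY R=WORB B=GGWB L=RYOO
After move 6 (U): U=GWRW F=WOGY R=GGRB B=RYWB L=RBOO
After move 7 (R'): R=GBGR U=GWRR F=WWGW D=YOYY B=OYBB
Query: R face = GBGR

Answer: G B G R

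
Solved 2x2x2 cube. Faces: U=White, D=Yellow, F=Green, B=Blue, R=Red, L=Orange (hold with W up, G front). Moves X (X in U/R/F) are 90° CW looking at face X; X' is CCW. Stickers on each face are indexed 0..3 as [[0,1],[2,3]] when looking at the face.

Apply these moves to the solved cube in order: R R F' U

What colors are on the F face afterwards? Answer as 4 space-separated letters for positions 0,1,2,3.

After move 1 (R): R=RRRR U=WGWG F=GYGY D=YBYB B=WBWB
After move 2 (R): R=RRRR U=WYWY F=GBGB D=YWYW B=GBGB
After move 3 (F'): F=BBGG U=WYRR R=WRYR D=OOYW L=OYOW
After move 4 (U): U=RWRY F=WRGG R=GBYR B=OYGB L=BBOW
Query: F face = WRGG

Answer: W R G G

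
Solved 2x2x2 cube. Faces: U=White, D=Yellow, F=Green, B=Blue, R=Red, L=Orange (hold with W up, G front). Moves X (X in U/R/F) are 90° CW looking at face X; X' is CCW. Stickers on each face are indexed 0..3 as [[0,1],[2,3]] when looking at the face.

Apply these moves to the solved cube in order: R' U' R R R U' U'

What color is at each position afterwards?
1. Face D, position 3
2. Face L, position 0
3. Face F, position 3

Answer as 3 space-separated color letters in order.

Answer: W W W

Derivation:
After move 1 (R'): R=RRRR U=WBWB F=GWGW D=YGYG B=YBYB
After move 2 (U'): U=BBWW F=OOGW R=GWRR B=RRYB L=YBOO
After move 3 (R): R=RGRW U=BOWW F=OGGG D=YYYR B=WRBB
After move 4 (R): R=RRWG U=BGWG F=OYGR D=YBYW B=WROB
After move 5 (R): R=WRGR U=BYWR F=OBGW D=YOYW B=GRGB
After move 6 (U'): U=YRBW F=YBGW R=OBGR B=WRGB L=GROO
After move 7 (U'): U=RWYB F=GRGW R=YBGR B=OBGB L=WROO
Query 1: D[3] = W
Query 2: L[0] = W
Query 3: F[3] = W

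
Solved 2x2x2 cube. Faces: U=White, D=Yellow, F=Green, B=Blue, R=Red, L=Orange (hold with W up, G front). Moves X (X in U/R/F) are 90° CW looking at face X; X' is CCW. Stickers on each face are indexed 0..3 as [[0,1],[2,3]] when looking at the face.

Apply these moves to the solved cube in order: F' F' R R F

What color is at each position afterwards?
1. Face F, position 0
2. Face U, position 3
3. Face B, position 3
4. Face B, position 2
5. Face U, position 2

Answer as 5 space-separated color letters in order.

Answer: G R B G R

Derivation:
After move 1 (F'): F=GGGG U=WWRR R=YRYR D=OOYY L=OWOW
After move 2 (F'): F=GGGG U=WWYY R=OROR D=WWYY L=OROR
After move 3 (R): R=OORR U=WGYG F=GWGY D=WBYB B=YBWB
After move 4 (R): R=RORO U=WWYY F=GBGB D=WWYY B=GBGB
After move 5 (F): F=GGBB U=WWRR R=YOYO D=RRYY L=OWOW
Query 1: F[0] = G
Query 2: U[3] = R
Query 3: B[3] = B
Query 4: B[2] = G
Query 5: U[2] = R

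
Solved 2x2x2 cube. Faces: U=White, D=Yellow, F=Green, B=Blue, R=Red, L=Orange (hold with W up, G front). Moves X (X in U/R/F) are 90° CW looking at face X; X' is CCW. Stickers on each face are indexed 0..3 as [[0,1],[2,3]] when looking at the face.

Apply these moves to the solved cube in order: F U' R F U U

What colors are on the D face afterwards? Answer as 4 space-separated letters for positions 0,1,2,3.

Answer: R W Y W

Derivation:
After move 1 (F): F=GGGG U=WWOO R=WRWR D=RRYY L=OYOY
After move 2 (U'): U=WOWO F=OYGG R=GGWR B=WRBB L=BBOY
After move 3 (R): R=WGRG U=WYWG F=ORGY D=RBYW B=OROB
After move 4 (F): F=GOYR U=WYYB R=WGGG D=RWYW L=BROB
After move 5 (U): U=YWBY F=WGYR R=ORGG B=BROB L=GOOB
After move 6 (U): U=BYYW F=ORYR R=BRGG B=GOOB L=WGOB
Query: D face = RWYW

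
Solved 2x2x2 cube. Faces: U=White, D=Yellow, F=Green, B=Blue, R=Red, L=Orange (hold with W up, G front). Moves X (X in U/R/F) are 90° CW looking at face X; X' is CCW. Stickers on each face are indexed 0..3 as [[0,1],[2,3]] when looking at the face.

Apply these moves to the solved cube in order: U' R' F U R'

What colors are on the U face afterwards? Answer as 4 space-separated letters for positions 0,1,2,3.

After move 1 (U'): U=WWWW F=OOGG R=GGRR B=RRBB L=BBOO
After move 2 (R'): R=GRGR U=WBWR F=OWGW D=YOYG B=YRYB
After move 3 (F): F=GOWW U=WBOB R=WRRR D=GGYG L=BYOO
After move 4 (U): U=OWBB F=WRWW R=YRRR B=BYYB L=GOOO
After move 5 (R'): R=RRYR U=OYBB F=WWWB D=GRYW B=GYGB
Query: U face = OYBB

Answer: O Y B B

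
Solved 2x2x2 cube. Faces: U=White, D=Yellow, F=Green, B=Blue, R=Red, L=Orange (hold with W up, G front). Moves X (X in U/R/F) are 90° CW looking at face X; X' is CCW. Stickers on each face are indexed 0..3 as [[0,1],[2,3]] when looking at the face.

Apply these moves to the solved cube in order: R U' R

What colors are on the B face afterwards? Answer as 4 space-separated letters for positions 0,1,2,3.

After move 1 (R): R=RRRR U=WGWG F=GYGY D=YBYB B=WBWB
After move 2 (U'): U=GGWW F=OOGY R=GYRR B=RRWB L=WBOO
After move 3 (R): R=RGRY U=GOWY F=OBGB D=YWYR B=WRGB
Query: B face = WRGB

Answer: W R G B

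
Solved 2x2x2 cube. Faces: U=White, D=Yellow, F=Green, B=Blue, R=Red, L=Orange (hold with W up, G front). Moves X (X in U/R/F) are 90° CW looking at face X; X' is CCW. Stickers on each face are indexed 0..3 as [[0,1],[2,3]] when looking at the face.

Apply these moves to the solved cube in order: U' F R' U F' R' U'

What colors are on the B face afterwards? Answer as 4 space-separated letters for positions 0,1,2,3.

Answer: R W Y B

Derivation:
After move 1 (U'): U=WWWW F=OOGG R=GGRR B=RRBB L=BBOO
After move 2 (F): F=GOGO U=WWOB R=WGWR D=RGYY L=BYOY
After move 3 (R'): R=GRWW U=WBOR F=GWGB D=ROYO B=YRGB
After move 4 (U): U=OWRB F=GRGB R=YRWW B=BYGB L=GWOY
After move 5 (F'): F=RBGG U=OWYW R=ORRW D=WYYO L=GBOR
After move 6 (R'): R=RWOR U=OGYB F=RWGW D=WBYG B=OYYB
After move 7 (U'): U=GBOY F=GBGW R=RWOR B=RWYB L=OYOR
Query: B face = RWYB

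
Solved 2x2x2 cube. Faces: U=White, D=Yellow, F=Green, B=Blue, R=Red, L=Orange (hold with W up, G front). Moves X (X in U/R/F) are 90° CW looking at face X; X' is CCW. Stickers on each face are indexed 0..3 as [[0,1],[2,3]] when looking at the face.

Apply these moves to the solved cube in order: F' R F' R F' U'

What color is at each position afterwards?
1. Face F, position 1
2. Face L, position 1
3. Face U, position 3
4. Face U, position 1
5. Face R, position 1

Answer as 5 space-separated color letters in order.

Answer: G B O R B

Derivation:
After move 1 (F'): F=GGGG U=WWRR R=YRYR D=OOYY L=OWOW
After move 2 (R): R=YYRR U=WGRG F=GOGY D=OBYB B=RBWB
After move 3 (F'): F=OYGG U=WGYR R=BYOR D=WWYB L=OGOR
After move 4 (R): R=OBRY U=WYYG F=OWGB D=WWYR B=RBGB
After move 5 (F'): F=WBOG U=WYOR R=WBWY D=GRYR L=OGOY
After move 6 (U'): U=YRWO F=OGOG R=WBWY B=WBGB L=RBOY
Query 1: F[1] = G
Query 2: L[1] = B
Query 3: U[3] = O
Query 4: U[1] = R
Query 5: R[1] = B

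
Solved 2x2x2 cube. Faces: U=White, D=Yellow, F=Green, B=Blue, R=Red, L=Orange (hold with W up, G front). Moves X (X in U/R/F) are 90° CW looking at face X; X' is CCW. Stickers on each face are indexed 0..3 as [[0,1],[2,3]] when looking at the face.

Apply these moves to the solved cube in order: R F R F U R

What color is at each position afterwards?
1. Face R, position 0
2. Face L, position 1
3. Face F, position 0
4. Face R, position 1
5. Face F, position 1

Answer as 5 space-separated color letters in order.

After move 1 (R): R=RRRR U=WGWG F=GYGY D=YBYB B=WBWB
After move 2 (F): F=GGYY U=WGOO R=WRGR D=RRYB L=OYOB
After move 3 (R): R=GWRR U=WGOY F=GRYB D=RWYW B=OBGB
After move 4 (F): F=YGBR U=WGBY R=OWYR D=RGYW L=OROW
After move 5 (U): U=BWYG F=OWBR R=OBYR B=ORGB L=YGOW
After move 6 (R): R=YORB U=BWYR F=OGBW D=RGYO B=GRWB
Query 1: R[0] = Y
Query 2: L[1] = G
Query 3: F[0] = O
Query 4: R[1] = O
Query 5: F[1] = G

Answer: Y G O O G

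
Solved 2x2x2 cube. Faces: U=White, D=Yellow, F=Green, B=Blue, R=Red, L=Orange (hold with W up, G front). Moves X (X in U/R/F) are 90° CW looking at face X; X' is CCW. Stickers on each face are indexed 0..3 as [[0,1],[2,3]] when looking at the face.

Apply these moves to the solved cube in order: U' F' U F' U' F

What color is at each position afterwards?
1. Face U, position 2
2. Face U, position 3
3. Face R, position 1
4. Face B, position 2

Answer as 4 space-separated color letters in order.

Answer: R W G B

Derivation:
After move 1 (U'): U=WWWW F=OOGG R=GGRR B=RRBB L=BBOO
After move 2 (F'): F=OGOG U=WWGR R=YGYR D=BOYY L=BWOW
After move 3 (U): U=GWRW F=YGOG R=RRYR B=BWBB L=OGOW
After move 4 (F'): F=GGYO U=GWRY R=ORBR D=GWYY L=OWOR
After move 5 (U'): U=WYGR F=OWYO R=GGBR B=ORBB L=BWOR
After move 6 (F): F=YOOW U=WYRW R=GGRR D=BGYY L=BGOW
Query 1: U[2] = R
Query 2: U[3] = W
Query 3: R[1] = G
Query 4: B[2] = B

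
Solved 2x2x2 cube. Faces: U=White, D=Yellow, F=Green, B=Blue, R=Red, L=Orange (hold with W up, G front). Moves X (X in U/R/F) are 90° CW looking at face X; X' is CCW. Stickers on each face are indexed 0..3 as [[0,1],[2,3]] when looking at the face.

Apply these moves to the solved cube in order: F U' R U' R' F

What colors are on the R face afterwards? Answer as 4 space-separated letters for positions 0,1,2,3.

Answer: W G W R

Derivation:
After move 1 (F): F=GGGG U=WWOO R=WRWR D=RRYY L=OYOY
After move 2 (U'): U=WOWO F=OYGG R=GGWR B=WRBB L=BBOY
After move 3 (R): R=WGRG U=WYWG F=ORGY D=RBYW B=OROB
After move 4 (U'): U=YGWW F=BBGY R=ORRG B=WGOB L=OROY
After move 5 (R'): R=RGOR U=YOWW F=BGGW D=RBYY B=WGBB
After move 6 (F): F=GBWG U=YOYR R=WGWR D=ORYY L=OROB
Query: R face = WGWR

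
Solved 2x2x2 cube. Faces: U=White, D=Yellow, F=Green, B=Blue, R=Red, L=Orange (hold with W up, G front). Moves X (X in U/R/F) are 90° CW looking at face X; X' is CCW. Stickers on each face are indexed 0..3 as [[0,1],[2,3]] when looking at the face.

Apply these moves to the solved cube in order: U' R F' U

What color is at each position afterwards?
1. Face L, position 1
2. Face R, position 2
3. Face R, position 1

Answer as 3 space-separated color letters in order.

After move 1 (U'): U=WWWW F=OOGG R=GGRR B=RRBB L=BBOO
After move 2 (R): R=RGRG U=WOWG F=OYGY D=YBYR B=WRWB
After move 3 (F'): F=YYOG U=WORR R=BGYG D=BOYR L=BGOW
After move 4 (U): U=RWRO F=BGOG R=WRYG B=BGWB L=YYOW
Query 1: L[1] = Y
Query 2: R[2] = Y
Query 3: R[1] = R

Answer: Y Y R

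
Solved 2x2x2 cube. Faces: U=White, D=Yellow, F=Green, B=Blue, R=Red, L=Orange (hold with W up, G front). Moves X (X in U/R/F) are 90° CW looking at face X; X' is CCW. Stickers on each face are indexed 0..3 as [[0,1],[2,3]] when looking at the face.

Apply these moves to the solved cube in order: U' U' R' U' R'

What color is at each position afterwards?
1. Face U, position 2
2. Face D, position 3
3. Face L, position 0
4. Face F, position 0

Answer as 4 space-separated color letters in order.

After move 1 (U'): U=WWWW F=OOGG R=GGRR B=RRBB L=BBOO
After move 2 (U'): U=WWWW F=BBGG R=OORR B=GGBB L=RROO
After move 3 (R'): R=OROR U=WBWG F=BWGW D=YBYG B=YGYB
After move 4 (U'): U=BGWW F=RRGW R=BWOR B=ORYB L=YGOO
After move 5 (R'): R=WRBO U=BYWO F=RGGW D=YRYW B=GRBB
Query 1: U[2] = W
Query 2: D[3] = W
Query 3: L[0] = Y
Query 4: F[0] = R

Answer: W W Y R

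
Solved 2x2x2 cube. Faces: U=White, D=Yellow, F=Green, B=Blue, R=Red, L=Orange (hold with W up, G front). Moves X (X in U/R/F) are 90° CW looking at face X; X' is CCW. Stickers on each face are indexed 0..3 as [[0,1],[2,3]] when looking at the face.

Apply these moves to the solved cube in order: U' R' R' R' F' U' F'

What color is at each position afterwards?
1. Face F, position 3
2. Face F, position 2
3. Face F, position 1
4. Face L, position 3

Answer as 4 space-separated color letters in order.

Answer: O B G W

Derivation:
After move 1 (U'): U=WWWW F=OOGG R=GGRR B=RRBB L=BBOO
After move 2 (R'): R=GRGR U=WBWR F=OWGW D=YOYG B=YRYB
After move 3 (R'): R=RRGG U=WYWY F=OBGR D=YWYW B=GROB
After move 4 (R'): R=RGRG U=WOWG F=OYGY D=YBYR B=WRWB
After move 5 (F'): F=YYOG U=WORR R=BGYG D=BOYR L=BGOW
After move 6 (U'): U=ORWR F=BGOG R=YYYG B=BGWB L=WROW
After move 7 (F'): F=GGBO U=ORYY R=OYBG D=RWYR L=WROW
Query 1: F[3] = O
Query 2: F[2] = B
Query 3: F[1] = G
Query 4: L[3] = W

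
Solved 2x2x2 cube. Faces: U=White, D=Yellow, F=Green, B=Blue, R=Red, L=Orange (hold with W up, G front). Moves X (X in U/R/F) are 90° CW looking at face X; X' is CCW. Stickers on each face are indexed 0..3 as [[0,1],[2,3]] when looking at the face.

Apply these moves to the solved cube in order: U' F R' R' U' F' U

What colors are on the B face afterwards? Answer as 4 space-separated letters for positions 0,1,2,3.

Answer: O O O B

Derivation:
After move 1 (U'): U=WWWW F=OOGG R=GGRR B=RRBB L=BBOO
After move 2 (F): F=GOGO U=WWOB R=WGWR D=RGYY L=BYOY
After move 3 (R'): R=GRWW U=WBOR F=GWGB D=ROYO B=YRGB
After move 4 (R'): R=RWGW U=WGOY F=GBGR D=RWYB B=OROB
After move 5 (U'): U=GYWO F=BYGR R=GBGW B=RWOB L=OROY
After move 6 (F'): F=YRBG U=GYGG R=WBRW D=RYYB L=OOOW
After move 7 (U): U=GGGY F=WBBG R=RWRW B=OOOB L=YROW
Query: B face = OOOB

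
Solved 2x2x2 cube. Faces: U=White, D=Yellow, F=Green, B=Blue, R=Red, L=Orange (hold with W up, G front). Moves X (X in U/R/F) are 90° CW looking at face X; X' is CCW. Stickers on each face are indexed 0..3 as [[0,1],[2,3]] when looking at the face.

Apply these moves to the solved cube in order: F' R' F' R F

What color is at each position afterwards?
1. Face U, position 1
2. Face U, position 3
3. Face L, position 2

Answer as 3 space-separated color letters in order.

Answer: R B O

Derivation:
After move 1 (F'): F=GGGG U=WWRR R=YRYR D=OOYY L=OWOW
After move 2 (R'): R=RRYY U=WBRB F=GWGR D=OGYG B=YBOB
After move 3 (F'): F=WRGG U=WBRY R=GROY D=WWYG L=OBOR
After move 4 (R): R=OGYR U=WRRG F=WWGG D=WOYY B=YBBB
After move 5 (F): F=GWGW U=WRRB R=RGGR D=YOYY L=OWOO
Query 1: U[1] = R
Query 2: U[3] = B
Query 3: L[2] = O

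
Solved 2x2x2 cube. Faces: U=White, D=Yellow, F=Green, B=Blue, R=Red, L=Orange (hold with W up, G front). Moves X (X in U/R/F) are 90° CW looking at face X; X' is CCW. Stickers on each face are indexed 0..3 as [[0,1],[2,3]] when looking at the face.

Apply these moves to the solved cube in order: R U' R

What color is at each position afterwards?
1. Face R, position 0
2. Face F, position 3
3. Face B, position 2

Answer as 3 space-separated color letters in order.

After move 1 (R): R=RRRR U=WGWG F=GYGY D=YBYB B=WBWB
After move 2 (U'): U=GGWW F=OOGY R=GYRR B=RRWB L=WBOO
After move 3 (R): R=RGRY U=GOWY F=OBGB D=YWYR B=WRGB
Query 1: R[0] = R
Query 2: F[3] = B
Query 3: B[2] = G

Answer: R B G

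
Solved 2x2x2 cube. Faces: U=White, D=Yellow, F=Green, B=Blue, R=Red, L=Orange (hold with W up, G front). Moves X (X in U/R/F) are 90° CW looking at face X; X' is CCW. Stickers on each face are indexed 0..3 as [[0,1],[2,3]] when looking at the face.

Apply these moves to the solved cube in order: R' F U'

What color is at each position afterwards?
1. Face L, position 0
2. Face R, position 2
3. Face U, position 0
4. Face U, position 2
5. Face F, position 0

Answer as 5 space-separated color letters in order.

Answer: Y B B W O

Derivation:
After move 1 (R'): R=RRRR U=WBWB F=GWGW D=YGYG B=YBYB
After move 2 (F): F=GGWW U=WBOO R=WRBR D=RRYG L=OYOG
After move 3 (U'): U=BOWO F=OYWW R=GGBR B=WRYB L=YBOG
Query 1: L[0] = Y
Query 2: R[2] = B
Query 3: U[0] = B
Query 4: U[2] = W
Query 5: F[0] = O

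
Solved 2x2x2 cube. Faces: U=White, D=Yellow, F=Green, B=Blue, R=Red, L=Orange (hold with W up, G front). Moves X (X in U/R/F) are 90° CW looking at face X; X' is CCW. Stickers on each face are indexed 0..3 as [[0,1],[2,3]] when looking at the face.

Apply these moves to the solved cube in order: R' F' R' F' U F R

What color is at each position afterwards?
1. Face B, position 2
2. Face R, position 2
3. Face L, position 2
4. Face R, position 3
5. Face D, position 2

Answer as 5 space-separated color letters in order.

Answer: W Y O B Y

Derivation:
After move 1 (R'): R=RRRR U=WBWB F=GWGW D=YGYG B=YBYB
After move 2 (F'): F=WWGG U=WBRR R=GRYR D=OOYG L=OBOW
After move 3 (R'): R=RRGY U=WYRY F=WBGR D=OWYG B=GBOB
After move 4 (F'): F=BRWG U=WYRG R=WROY D=BWYG L=OYOR
After move 5 (U): U=RWGY F=WRWG R=GBOY B=OYOB L=BROR
After move 6 (F): F=WWGR U=RWRR R=GBYY D=OGYG L=BBOW
After move 7 (R): R=YGYB U=RWRR F=WGGG D=OOYO B=RYWB
Query 1: B[2] = W
Query 2: R[2] = Y
Query 3: L[2] = O
Query 4: R[3] = B
Query 5: D[2] = Y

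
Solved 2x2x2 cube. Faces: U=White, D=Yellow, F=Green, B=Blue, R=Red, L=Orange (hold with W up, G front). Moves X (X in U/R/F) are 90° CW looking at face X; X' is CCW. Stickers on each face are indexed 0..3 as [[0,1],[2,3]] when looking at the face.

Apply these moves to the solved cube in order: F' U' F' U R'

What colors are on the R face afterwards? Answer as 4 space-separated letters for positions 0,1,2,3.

Answer: R R Y O

Derivation:
After move 1 (F'): F=GGGG U=WWRR R=YRYR D=OOYY L=OWOW
After move 2 (U'): U=WRWR F=OWGG R=GGYR B=YRBB L=BBOW
After move 3 (F'): F=WGOG U=WRGY R=OGOR D=BWYY L=BROW
After move 4 (U): U=GWYR F=OGOG R=YROR B=BRBB L=WGOW
After move 5 (R'): R=RRYO U=GBYB F=OWOR D=BGYG B=YRWB
Query: R face = RRYO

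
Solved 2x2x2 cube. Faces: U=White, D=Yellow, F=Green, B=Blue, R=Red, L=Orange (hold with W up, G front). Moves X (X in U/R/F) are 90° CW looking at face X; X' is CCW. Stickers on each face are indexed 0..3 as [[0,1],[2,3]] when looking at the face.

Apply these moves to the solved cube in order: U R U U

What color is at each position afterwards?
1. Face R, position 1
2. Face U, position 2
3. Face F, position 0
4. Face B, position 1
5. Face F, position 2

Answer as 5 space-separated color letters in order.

Answer: G R W Y G

Derivation:
After move 1 (U): U=WWWW F=RRGG R=BBRR B=OOBB L=GGOO
After move 2 (R): R=RBRB U=WRWG F=RYGY D=YBYO B=WOWB
After move 3 (U): U=WWGR F=RBGY R=WORB B=GGWB L=RYOO
After move 4 (U): U=GWRW F=WOGY R=GGRB B=RYWB L=RBOO
Query 1: R[1] = G
Query 2: U[2] = R
Query 3: F[0] = W
Query 4: B[1] = Y
Query 5: F[2] = G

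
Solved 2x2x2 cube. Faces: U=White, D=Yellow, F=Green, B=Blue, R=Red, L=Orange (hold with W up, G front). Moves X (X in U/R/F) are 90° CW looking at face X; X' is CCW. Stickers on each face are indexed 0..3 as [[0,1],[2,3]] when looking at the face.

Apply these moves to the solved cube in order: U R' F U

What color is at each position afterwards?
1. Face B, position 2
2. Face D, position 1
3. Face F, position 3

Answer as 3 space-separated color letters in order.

Answer: Y B W

Derivation:
After move 1 (U): U=WWWW F=RRGG R=BBRR B=OOBB L=GGOO
After move 2 (R'): R=BRBR U=WBWO F=RWGW D=YRYG B=YOYB
After move 3 (F): F=GRWW U=WBOG R=WROR D=BBYG L=GYOR
After move 4 (U): U=OWGB F=WRWW R=YOOR B=GYYB L=GROR
Query 1: B[2] = Y
Query 2: D[1] = B
Query 3: F[3] = W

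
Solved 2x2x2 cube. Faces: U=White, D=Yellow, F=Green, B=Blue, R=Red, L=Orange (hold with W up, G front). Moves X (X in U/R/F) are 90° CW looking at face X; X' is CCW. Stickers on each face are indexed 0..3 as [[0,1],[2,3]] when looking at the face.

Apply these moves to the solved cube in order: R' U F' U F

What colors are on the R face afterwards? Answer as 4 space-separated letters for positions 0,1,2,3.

Answer: R O W R

Derivation:
After move 1 (R'): R=RRRR U=WBWB F=GWGW D=YGYG B=YBYB
After move 2 (U): U=WWBB F=RRGW R=YBRR B=OOYB L=GWOO
After move 3 (F'): F=RWRG U=WWYR R=GBYR D=WOYG L=GBOB
After move 4 (U): U=YWRW F=GBRG R=OOYR B=GBYB L=RWOB
After move 5 (F): F=RGGB U=YWBW R=ROWR D=YOYG L=RWOO
Query: R face = ROWR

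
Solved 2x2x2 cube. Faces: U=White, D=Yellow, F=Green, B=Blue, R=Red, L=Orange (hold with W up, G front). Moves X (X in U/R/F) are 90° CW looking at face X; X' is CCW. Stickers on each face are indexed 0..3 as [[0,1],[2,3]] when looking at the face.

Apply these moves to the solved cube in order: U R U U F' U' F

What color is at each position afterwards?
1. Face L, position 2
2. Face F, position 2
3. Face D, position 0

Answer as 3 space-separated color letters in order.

Answer: O G Y

Derivation:
After move 1 (U): U=WWWW F=RRGG R=BBRR B=OOBB L=GGOO
After move 2 (R): R=RBRB U=WRWG F=RYGY D=YBYO B=WOWB
After move 3 (U): U=WWGR F=RBGY R=WORB B=GGWB L=RYOO
After move 4 (U): U=GWRW F=WOGY R=GGRB B=RYWB L=RBOO
After move 5 (F'): F=OYWG U=GWGR R=BGYB D=BOYO L=RWOR
After move 6 (U'): U=WRGG F=RWWG R=OYYB B=BGWB L=RYOR
After move 7 (F): F=WRGW U=WRRY R=GYGB D=YOYO L=RBOO
Query 1: L[2] = O
Query 2: F[2] = G
Query 3: D[0] = Y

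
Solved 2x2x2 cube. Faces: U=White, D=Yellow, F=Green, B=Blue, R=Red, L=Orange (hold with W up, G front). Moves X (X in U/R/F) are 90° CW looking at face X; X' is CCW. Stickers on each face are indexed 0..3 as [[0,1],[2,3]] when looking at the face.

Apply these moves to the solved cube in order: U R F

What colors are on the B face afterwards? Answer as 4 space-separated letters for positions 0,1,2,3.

After move 1 (U): U=WWWW F=RRGG R=BBRR B=OOBB L=GGOO
After move 2 (R): R=RBRB U=WRWG F=RYGY D=YBYO B=WOWB
After move 3 (F): F=GRYY U=WROG R=WBGB D=RRYO L=GYOB
Query: B face = WOWB

Answer: W O W B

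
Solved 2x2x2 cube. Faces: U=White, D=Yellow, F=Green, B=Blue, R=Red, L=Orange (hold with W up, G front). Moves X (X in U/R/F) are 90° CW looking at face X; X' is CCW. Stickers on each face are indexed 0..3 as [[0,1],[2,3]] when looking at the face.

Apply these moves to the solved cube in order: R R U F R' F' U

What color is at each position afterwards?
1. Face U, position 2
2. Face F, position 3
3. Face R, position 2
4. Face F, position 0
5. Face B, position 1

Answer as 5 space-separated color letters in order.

Answer: Y B R R O

Derivation:
After move 1 (R): R=RRRR U=WGWG F=GYGY D=YBYB B=WBWB
After move 2 (R): R=RRRR U=WYWY F=GBGB D=YWYW B=GBGB
After move 3 (U): U=WWYY F=RRGB R=GBRR B=OOGB L=GBOO
After move 4 (F): F=GRBR U=WWOB R=YBYR D=RGYW L=GYOW
After move 5 (R'): R=BRYY U=WGOO F=GWBB D=RRYR B=WOGB
After move 6 (F'): F=WBGB U=WGBY R=RRRY D=YWYR L=GOOO
After move 7 (U): U=BWYG F=RRGB R=WORY B=GOGB L=WBOO
Query 1: U[2] = Y
Query 2: F[3] = B
Query 3: R[2] = R
Query 4: F[0] = R
Query 5: B[1] = O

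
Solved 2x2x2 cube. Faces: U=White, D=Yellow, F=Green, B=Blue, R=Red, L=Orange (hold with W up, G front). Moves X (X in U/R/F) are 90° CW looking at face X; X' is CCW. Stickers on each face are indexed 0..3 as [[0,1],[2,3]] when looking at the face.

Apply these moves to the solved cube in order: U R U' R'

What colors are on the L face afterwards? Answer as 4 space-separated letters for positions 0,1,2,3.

Answer: W O O O

Derivation:
After move 1 (U): U=WWWW F=RRGG R=BBRR B=OOBB L=GGOO
After move 2 (R): R=RBRB U=WRWG F=RYGY D=YBYO B=WOWB
After move 3 (U'): U=RGWW F=GGGY R=RYRB B=RBWB L=WOOO
After move 4 (R'): R=YBRR U=RWWR F=GGGW D=YGYY B=OBBB
Query: L face = WOOO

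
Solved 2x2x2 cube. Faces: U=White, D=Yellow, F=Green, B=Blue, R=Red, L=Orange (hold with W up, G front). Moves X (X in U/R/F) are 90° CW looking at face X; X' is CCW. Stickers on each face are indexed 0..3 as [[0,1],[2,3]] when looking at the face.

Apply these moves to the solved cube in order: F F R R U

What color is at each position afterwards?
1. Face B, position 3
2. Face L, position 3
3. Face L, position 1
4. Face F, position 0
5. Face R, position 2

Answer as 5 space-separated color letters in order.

Answer: B R B R R

Derivation:
After move 1 (F): F=GGGG U=WWOO R=WRWR D=RRYY L=OYOY
After move 2 (F): F=GGGG U=WWYY R=OROR D=WWYY L=OROR
After move 3 (R): R=OORR U=WGYG F=GWGY D=WBYB B=YBWB
After move 4 (R): R=RORO U=WWYY F=GBGB D=WWYY B=GBGB
After move 5 (U): U=YWYW F=ROGB R=GBRO B=ORGB L=GBOR
Query 1: B[3] = B
Query 2: L[3] = R
Query 3: L[1] = B
Query 4: F[0] = R
Query 5: R[2] = R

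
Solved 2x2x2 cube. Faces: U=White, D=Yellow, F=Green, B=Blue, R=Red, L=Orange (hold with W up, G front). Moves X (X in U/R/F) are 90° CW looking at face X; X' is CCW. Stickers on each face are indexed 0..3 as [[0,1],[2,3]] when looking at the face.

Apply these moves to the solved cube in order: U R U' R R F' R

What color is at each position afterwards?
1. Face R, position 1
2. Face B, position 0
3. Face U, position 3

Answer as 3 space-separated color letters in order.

After move 1 (U): U=WWWW F=RRGG R=BBRR B=OOBB L=GGOO
After move 2 (R): R=RBRB U=WRWG F=RYGY D=YBYO B=WOWB
After move 3 (U'): U=RGWW F=GGGY R=RYRB B=RBWB L=WOOO
After move 4 (R): R=RRBY U=RGWY F=GBGO D=YWYR B=WBGB
After move 5 (R): R=BRYR U=RBWO F=GWGR D=YGYW B=YBGB
After move 6 (F'): F=WRGG U=RBBY R=GRYR D=OOYW L=WOOW
After move 7 (R): R=YGRR U=RRBG F=WOGW D=OGYY B=YBBB
Query 1: R[1] = G
Query 2: B[0] = Y
Query 3: U[3] = G

Answer: G Y G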